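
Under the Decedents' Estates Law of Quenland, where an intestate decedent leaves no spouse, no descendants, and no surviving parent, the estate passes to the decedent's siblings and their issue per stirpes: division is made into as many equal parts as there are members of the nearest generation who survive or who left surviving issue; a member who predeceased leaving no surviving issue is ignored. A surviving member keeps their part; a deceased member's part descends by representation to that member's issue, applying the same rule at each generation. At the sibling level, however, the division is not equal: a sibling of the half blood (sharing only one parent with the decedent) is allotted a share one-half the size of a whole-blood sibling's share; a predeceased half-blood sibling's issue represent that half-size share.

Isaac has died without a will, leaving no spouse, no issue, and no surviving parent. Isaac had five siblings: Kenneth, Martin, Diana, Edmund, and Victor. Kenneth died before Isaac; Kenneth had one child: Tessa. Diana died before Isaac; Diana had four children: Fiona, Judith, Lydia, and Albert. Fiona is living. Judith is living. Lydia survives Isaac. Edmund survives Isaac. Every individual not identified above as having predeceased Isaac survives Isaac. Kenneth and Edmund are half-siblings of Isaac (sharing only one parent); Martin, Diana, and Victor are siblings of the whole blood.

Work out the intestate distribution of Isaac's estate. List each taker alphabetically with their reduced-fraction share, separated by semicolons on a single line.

Albert 1/16; Edmund 1/8; Fiona 1/16; Judith 1/16; Lydia 1/16; Martin 1/4; Tessa 1/8; Victor 1/4

No spouse, descendants, or parent survives, so the estate passes to Isaac's siblings per stirpes.
Half-blood siblings count for one-half the weight of whole-blood siblings at the initial division.
Dividing 1 in proportion to weights (total weight 4): Kenneth (weight 1/2) → 1/8; Martin (weight 1) → 1/4; Diana (weight 1) → 1/4; Edmund (weight 1/2) → 1/8; Victor (weight 1) → 1/4.
Kenneth predeceased; the 1/8 allotted to Kenneth's branch passes to Kenneth's issue by representation.
Tessa is the sole taker at this level and receives the full 1/8.
Martin is living and takes 1/4.
Diana predeceased; the 1/4 allotted to Diana's branch passes to Diana's issue by representation.
The 1/4 is divided into 4 equal shares of 1/16 among Fiona, Judith, Lydia, Albert.
Fiona is living and takes 1/16.
Judith is living and takes 1/16.
Lydia is living and takes 1/16.
Albert is living and takes 1/16.
Edmund is living and takes 1/8.
Victor is living and takes 1/4.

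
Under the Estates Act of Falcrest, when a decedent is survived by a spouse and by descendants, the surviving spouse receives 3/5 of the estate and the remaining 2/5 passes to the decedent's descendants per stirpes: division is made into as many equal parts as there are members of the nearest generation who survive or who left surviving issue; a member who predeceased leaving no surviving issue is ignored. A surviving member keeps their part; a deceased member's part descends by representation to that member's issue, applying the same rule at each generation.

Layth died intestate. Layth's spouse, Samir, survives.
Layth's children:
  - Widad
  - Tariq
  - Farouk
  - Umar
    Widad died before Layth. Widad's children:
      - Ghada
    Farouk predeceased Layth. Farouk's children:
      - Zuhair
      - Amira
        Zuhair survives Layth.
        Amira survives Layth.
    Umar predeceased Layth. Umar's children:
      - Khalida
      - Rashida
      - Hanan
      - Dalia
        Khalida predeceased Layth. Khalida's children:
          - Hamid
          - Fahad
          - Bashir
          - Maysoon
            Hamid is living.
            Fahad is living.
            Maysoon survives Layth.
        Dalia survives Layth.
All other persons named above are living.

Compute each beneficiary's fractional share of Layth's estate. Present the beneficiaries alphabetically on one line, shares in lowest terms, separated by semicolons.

Amira 1/20; Bashir 1/160; Dalia 1/40; Fahad 1/160; Ghada 1/10; Hamid 1/160; Hanan 1/40; Maysoon 1/160; Rashida 1/40; Samir 3/5; Tariq 1/10; Zuhair 1/20

Samir, as surviving spouse, takes 3/5.
The remaining 2/5 passes to Layth's descendants per stirpes.
The 2/5 is divided into 4 equal shares of 1/10 among Widad, Tariq, Farouk, Umar.
Widad predeceased; the 1/10 allotted to Widad's branch passes to Widad's issue by representation.
Ghada is the sole taker at this level and receives the full 1/10.
Tariq is living and takes 1/10.
Farouk predeceased; the 1/10 allotted to Farouk's branch passes to Farouk's issue by representation.
The 1/10 is divided into 2 equal shares of 1/20 among Zuhair, Amira.
Zuhair is living and takes 1/20.
Amira is living and takes 1/20.
Umar predeceased; the 1/10 allotted to Umar's branch passes to Umar's issue by representation.
The 1/10 is divided into 4 equal shares of 1/40 among Khalida, Rashida, Hanan, Dalia.
Khalida predeceased; the 1/40 allotted to Khalida's branch passes to Khalida's issue by representation.
The 1/40 is divided into 4 equal shares of 1/160 among Hamid, Fahad, Bashir, Maysoon.
Hamid is living and takes 1/160.
Fahad is living and takes 1/160.
Bashir is living and takes 1/160.
Maysoon is living and takes 1/160.
Rashida is living and takes 1/40.
Hanan is living and takes 1/40.
Dalia is living and takes 1/40.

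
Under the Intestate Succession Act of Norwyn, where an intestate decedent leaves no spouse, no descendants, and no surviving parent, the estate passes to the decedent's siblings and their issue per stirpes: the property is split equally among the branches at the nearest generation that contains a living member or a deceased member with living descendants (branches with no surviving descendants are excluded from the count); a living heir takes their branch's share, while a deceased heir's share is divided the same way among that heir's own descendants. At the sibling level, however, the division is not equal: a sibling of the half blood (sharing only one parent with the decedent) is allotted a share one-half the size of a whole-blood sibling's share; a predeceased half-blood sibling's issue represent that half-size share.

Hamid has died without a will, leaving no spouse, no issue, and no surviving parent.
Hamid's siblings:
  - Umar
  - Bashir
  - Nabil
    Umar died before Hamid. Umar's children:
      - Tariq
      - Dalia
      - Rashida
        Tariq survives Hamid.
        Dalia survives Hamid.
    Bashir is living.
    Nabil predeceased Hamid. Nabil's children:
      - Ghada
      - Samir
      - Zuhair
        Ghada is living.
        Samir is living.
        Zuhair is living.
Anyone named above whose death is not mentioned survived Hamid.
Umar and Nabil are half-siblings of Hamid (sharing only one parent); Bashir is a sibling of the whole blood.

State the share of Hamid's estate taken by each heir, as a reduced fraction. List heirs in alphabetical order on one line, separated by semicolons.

Bashir 1/2; Dalia 1/12; Ghada 1/12; Rashida 1/12; Samir 1/12; Tariq 1/12; Zuhair 1/12

No spouse, descendants, or parent survives, so the estate passes to Hamid's siblings per stirpes.
Half-blood siblings count for one-half the weight of whole-blood siblings at the initial division.
Dividing 1 in proportion to weights (total weight 2): Umar (weight 1/2) → 1/4; Bashir (weight 1) → 1/2; Nabil (weight 1/2) → 1/4.
Umar predeceased; the 1/4 allotted to Umar's branch passes to Umar's issue by representation.
The 1/4 is divided into 3 equal shares of 1/12 among Tariq, Dalia, Rashida.
Tariq is living and takes 1/12.
Dalia is living and takes 1/12.
Rashida is living and takes 1/12.
Bashir is living and takes 1/2.
Nabil predeceased; the 1/4 allotted to Nabil's branch passes to Nabil's issue by representation.
The 1/4 is divided into 3 equal shares of 1/12 among Ghada, Samir, Zuhair.
Ghada is living and takes 1/12.
Samir is living and takes 1/12.
Zuhair is living and takes 1/12.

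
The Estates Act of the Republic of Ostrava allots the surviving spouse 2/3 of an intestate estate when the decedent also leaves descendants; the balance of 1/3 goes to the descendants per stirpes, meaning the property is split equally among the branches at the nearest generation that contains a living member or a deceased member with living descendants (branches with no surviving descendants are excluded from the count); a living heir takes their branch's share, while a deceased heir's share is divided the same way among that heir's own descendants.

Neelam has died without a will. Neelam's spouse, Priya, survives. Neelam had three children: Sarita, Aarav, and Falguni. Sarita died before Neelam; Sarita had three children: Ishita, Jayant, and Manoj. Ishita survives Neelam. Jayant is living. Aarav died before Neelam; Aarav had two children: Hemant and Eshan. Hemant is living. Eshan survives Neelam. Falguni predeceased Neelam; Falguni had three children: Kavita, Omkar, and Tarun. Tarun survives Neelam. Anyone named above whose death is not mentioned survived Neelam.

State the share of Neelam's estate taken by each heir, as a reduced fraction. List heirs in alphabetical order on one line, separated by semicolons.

Eshan 1/18; Hemant 1/18; Ishita 1/27; Jayant 1/27; Kavita 1/27; Manoj 1/27; Omkar 1/27; Priya 2/3; Tarun 1/27

Priya, as surviving spouse, takes 2/3.
The remaining 1/3 passes to Neelam's descendants per stirpes.
The 1/3 is divided into 3 equal shares of 1/9 among Sarita, Aarav, Falguni.
Sarita predeceased; the 1/9 allotted to Sarita's branch passes to Sarita's issue by representation.
The 1/9 is divided into 3 equal shares of 1/27 among Ishita, Jayant, Manoj.
Ishita is living and takes 1/27.
Jayant is living and takes 1/27.
Manoj is living and takes 1/27.
Aarav predeceased; the 1/9 allotted to Aarav's branch passes to Aarav's issue by representation.
The 1/9 is divided into 2 equal shares of 1/18 among Hemant, Eshan.
Hemant is living and takes 1/18.
Eshan is living and takes 1/18.
Falguni predeceased; the 1/9 allotted to Falguni's branch passes to Falguni's issue by representation.
The 1/9 is divided into 3 equal shares of 1/27 among Kavita, Omkar, Tarun.
Kavita is living and takes 1/27.
Omkar is living and takes 1/27.
Tarun is living and takes 1/27.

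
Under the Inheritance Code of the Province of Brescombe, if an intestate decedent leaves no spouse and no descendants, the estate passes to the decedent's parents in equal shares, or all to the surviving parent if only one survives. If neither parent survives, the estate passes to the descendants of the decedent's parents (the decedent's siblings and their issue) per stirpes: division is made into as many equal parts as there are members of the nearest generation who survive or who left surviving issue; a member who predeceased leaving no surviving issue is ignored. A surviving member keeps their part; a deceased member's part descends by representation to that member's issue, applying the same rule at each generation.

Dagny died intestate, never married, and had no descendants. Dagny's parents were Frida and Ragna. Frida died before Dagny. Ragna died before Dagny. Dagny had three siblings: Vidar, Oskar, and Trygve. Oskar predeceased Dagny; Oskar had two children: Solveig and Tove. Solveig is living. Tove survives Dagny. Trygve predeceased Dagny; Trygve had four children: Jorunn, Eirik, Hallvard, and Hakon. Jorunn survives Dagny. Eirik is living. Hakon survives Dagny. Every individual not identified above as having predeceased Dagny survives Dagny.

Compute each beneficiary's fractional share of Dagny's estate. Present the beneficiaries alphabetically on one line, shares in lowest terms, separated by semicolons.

Neither parent survives and there are no descendants, so the estate passes to Dagny's siblings and their issue per stirpes.
The estate is divided into 3 equal shares of 1/3 among Vidar, Oskar, Trygve.
Vidar is living and takes 1/3.
Oskar predeceased; the 1/3 allotted to Oskar's branch passes to Oskar's issue by representation.
The 1/3 is divided into 2 equal shares of 1/6 among Solveig, Tove.
Solveig is living and takes 1/6.
Tove is living and takes 1/6.
Trygve predeceased; the 1/3 allotted to Trygve's branch passes to Trygve's issue by representation.
The 1/3 is divided into 4 equal shares of 1/12 among Jorunn, Eirik, Hallvard, Hakon.
Jorunn is living and takes 1/12.
Eirik is living and takes 1/12.
Hallvard is living and takes 1/12.
Hakon is living and takes 1/12.

Eirik 1/12; Hakon 1/12; Hallvard 1/12; Jorunn 1/12; Solveig 1/6; Tove 1/6; Vidar 1/3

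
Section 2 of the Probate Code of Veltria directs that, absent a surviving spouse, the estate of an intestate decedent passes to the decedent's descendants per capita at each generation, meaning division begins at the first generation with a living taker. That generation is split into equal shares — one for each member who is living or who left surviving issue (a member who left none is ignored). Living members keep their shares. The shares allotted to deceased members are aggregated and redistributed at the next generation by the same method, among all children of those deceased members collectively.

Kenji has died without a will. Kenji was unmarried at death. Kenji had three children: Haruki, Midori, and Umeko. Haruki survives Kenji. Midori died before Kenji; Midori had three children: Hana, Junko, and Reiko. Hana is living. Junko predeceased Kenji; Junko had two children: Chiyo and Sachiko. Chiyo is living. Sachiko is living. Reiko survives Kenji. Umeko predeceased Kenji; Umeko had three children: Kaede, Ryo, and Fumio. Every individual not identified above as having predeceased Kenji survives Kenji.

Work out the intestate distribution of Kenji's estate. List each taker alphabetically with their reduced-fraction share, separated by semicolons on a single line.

Chiyo 1/18; Fumio 1/9; Hana 1/9; Haruki 1/3; Kaede 1/9; Reiko 1/9; Ryo 1/9; Sachiko 1/18

There is no surviving spouse, so the entire estate passes to Kenji's descendants per capita at each generation.
At generation 1 (Haruki, Midori, Umeko) there are 3 shares of (1)/3 = 1/3 each.
Living: Haruki — each takes 1/3.
Deceased: Midori and Umeko. Their combined 2/3 is pooled and carried to generation 2.
At generation 2 (Hana, Junko, Reiko, Kaede, Ryo, Fumio) there are 6 shares of (2/3)/6 = 1/9 each.
Living: Hana, Reiko, Kaede, Ryo, and Fumio — each takes 1/9.
Deceased: Junko. That 1/9 share is carried to generation 3.
At generation 3 (Chiyo, Sachiko) there are 2 shares of (1/9)/2 = 1/18 each.
Living: Chiyo and Sachiko — each takes 1/18.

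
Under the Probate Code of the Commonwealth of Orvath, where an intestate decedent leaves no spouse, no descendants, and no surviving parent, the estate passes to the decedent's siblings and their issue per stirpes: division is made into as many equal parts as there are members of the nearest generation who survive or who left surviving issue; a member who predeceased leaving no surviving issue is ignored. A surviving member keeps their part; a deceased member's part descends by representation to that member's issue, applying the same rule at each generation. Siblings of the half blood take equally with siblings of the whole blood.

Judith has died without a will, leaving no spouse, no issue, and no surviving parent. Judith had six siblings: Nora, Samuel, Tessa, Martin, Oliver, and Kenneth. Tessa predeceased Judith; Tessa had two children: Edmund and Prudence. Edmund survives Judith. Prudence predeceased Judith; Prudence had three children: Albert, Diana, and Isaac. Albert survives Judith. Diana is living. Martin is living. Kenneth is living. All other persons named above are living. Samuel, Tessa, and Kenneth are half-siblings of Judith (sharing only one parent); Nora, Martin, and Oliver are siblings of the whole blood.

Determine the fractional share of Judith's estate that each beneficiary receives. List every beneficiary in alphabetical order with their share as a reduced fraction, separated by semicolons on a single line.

Albert 1/36; Diana 1/36; Edmund 1/12; Isaac 1/36; Kenneth 1/6; Martin 1/6; Nora 1/6; Oliver 1/6; Samuel 1/6

No spouse, descendants, or parent survives, so the estate passes to Judith's siblings per stirpes.
Half-blood and whole-blood siblings take equally under the stated rule.
The estate is divided into 6 equal shares of 1/6 among Nora, Samuel, Tessa, Martin, Oliver, Kenneth.
Nora is living and takes 1/6.
Samuel is living and takes 1/6.
Tessa predeceased; the 1/6 allotted to Tessa's branch passes to Tessa's issue by representation.
The 1/6 is divided into 2 equal shares of 1/12 among Edmund, Prudence.
Edmund is living and takes 1/12.
Prudence predeceased; the 1/12 allotted to Prudence's branch passes to Prudence's issue by representation.
The 1/12 is divided into 3 equal shares of 1/36 among Albert, Diana, Isaac.
Albert is living and takes 1/36.
Diana is living and takes 1/36.
Isaac is living and takes 1/36.
Martin is living and takes 1/6.
Oliver is living and takes 1/6.
Kenneth is living and takes 1/6.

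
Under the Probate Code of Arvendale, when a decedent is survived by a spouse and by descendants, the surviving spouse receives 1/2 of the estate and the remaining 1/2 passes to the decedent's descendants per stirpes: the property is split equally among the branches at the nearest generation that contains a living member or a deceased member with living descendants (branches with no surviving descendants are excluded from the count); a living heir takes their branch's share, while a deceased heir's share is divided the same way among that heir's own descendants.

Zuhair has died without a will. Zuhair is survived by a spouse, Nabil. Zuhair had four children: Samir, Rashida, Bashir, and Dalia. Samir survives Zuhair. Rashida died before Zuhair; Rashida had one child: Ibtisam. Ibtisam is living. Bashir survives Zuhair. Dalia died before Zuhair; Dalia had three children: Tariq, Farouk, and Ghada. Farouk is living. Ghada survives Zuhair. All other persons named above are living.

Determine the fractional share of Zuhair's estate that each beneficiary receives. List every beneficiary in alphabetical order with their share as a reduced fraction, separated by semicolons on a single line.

Bashir 1/8; Farouk 1/24; Ghada 1/24; Ibtisam 1/8; Nabil 1/2; Samir 1/8; Tariq 1/24

Nabil, as surviving spouse, takes 1/2.
The remaining 1/2 passes to Zuhair's descendants per stirpes.
The 1/2 is divided into 4 equal shares of 1/8 among Samir, Rashida, Bashir, Dalia.
Samir is living and takes 1/8.
Rashida predeceased; the 1/8 allotted to Rashida's branch passes to Rashida's issue by representation.
Ibtisam is the sole taker at this level and receives the full 1/8.
Bashir is living and takes 1/8.
Dalia predeceased; the 1/8 allotted to Dalia's branch passes to Dalia's issue by representation.
The 1/8 is divided into 3 equal shares of 1/24 among Tariq, Farouk, Ghada.
Tariq is living and takes 1/24.
Farouk is living and takes 1/24.
Ghada is living and takes 1/24.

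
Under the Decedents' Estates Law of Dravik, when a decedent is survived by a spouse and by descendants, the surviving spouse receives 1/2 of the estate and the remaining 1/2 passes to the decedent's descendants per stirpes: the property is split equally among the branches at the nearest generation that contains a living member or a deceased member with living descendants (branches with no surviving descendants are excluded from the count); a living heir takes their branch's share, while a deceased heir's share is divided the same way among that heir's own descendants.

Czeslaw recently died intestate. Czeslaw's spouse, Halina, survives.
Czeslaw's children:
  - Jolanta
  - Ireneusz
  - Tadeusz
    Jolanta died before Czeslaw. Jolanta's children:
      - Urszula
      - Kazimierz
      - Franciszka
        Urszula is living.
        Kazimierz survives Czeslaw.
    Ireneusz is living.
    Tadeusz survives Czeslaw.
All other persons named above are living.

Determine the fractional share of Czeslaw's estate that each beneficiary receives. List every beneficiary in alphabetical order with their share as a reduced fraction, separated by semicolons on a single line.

Franciszka 1/18; Halina 1/2; Ireneusz 1/6; Kazimierz 1/18; Tadeusz 1/6; Urszula 1/18

Halina, as surviving spouse, takes 1/2.
The remaining 1/2 passes to Czeslaw's descendants per stirpes.
The 1/2 is divided into 3 equal shares of 1/6 among Jolanta, Ireneusz, Tadeusz.
Jolanta predeceased; the 1/6 allotted to Jolanta's branch passes to Jolanta's issue by representation.
The 1/6 is divided into 3 equal shares of 1/18 among Urszula, Kazimierz, Franciszka.
Urszula is living and takes 1/18.
Kazimierz is living and takes 1/18.
Franciszka is living and takes 1/18.
Ireneusz is living and takes 1/6.
Tadeusz is living and takes 1/6.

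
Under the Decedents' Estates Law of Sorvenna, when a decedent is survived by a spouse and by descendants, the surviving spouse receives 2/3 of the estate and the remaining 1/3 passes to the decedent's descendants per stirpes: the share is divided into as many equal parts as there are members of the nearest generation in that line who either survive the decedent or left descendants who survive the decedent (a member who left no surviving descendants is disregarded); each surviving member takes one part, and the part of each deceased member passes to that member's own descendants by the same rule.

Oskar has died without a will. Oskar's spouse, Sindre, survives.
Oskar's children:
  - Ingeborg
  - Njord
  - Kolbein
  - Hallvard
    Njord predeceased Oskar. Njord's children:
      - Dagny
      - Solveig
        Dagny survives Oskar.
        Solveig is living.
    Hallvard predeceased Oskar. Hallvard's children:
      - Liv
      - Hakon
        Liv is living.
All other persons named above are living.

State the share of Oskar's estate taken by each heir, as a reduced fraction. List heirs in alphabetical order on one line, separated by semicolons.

Sindre, as surviving spouse, takes 2/3.
The remaining 1/3 passes to Oskar's descendants per stirpes.
The 1/3 is divided into 4 equal shares of 1/12 among Ingeborg, Njord, Kolbein, Hallvard.
Ingeborg is living and takes 1/12.
Njord predeceased; the 1/12 allotted to Njord's branch passes to Njord's issue by representation.
The 1/12 is divided into 2 equal shares of 1/24 among Dagny, Solveig.
Dagny is living and takes 1/24.
Solveig is living and takes 1/24.
Kolbein is living and takes 1/12.
Hallvard predeceased; the 1/12 allotted to Hallvard's branch passes to Hallvard's issue by representation.
The 1/12 is divided into 2 equal shares of 1/24 among Liv, Hakon.
Liv is living and takes 1/24.
Hakon is living and takes 1/24.

Dagny 1/24; Hakon 1/24; Ingeborg 1/12; Kolbein 1/12; Liv 1/24; Sindre 2/3; Solveig 1/24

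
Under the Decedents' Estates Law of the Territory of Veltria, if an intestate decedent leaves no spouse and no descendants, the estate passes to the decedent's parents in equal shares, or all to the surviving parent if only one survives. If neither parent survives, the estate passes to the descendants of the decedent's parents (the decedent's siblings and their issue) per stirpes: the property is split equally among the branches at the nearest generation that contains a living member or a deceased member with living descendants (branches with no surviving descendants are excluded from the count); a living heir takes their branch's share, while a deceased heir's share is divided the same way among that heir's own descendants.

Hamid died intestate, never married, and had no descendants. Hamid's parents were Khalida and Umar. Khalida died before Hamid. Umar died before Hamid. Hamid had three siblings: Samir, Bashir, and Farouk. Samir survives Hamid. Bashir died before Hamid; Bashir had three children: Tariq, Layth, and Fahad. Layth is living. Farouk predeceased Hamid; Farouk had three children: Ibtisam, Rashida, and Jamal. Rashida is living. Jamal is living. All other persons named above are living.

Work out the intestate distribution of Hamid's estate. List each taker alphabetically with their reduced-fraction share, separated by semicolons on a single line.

Neither parent survives and there are no descendants, so the estate passes to Hamid's siblings and their issue per stirpes.
The estate is divided into 3 equal shares of 1/3 among Samir, Bashir, Farouk.
Samir is living and takes 1/3.
Bashir predeceased; the 1/3 allotted to Bashir's branch passes to Bashir's issue by representation.
The 1/3 is divided into 3 equal shares of 1/9 among Tariq, Layth, Fahad.
Tariq is living and takes 1/9.
Layth is living and takes 1/9.
Fahad is living and takes 1/9.
Farouk predeceased; the 1/3 allotted to Farouk's branch passes to Farouk's issue by representation.
The 1/3 is divided into 3 equal shares of 1/9 among Ibtisam, Rashida, Jamal.
Ibtisam is living and takes 1/9.
Rashida is living and takes 1/9.
Jamal is living and takes 1/9.

Fahad 1/9; Ibtisam 1/9; Jamal 1/9; Layth 1/9; Rashida 1/9; Samir 1/3; Tariq 1/9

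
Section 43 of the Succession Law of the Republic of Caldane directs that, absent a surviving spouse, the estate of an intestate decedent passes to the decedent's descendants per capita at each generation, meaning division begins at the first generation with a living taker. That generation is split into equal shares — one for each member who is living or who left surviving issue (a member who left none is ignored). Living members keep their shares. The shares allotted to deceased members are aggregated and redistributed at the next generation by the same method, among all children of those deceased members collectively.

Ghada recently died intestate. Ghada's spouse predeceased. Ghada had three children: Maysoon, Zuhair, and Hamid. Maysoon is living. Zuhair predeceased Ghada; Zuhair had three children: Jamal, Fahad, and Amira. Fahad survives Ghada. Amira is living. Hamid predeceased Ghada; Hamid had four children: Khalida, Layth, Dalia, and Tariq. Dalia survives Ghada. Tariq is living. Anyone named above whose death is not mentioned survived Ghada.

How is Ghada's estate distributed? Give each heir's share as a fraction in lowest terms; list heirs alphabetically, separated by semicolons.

There is no surviving spouse, so the entire estate passes to Ghada's descendants per capita at each generation.
At generation 1 (Maysoon, Zuhair, Hamid) there are 3 shares of (1)/3 = 1/3 each.
Living: Maysoon — each takes 1/3.
Deceased: Zuhair and Hamid. Their combined 2/3 is pooled and carried to generation 2.
At generation 2 (Jamal, Fahad, Amira, Khalida, Layth, Dalia, Tariq) there are 7 shares of (2/3)/7 = 2/21 each.
Living: Jamal, Fahad, Amira, Khalida, Layth, Dalia, and Tariq — each takes 2/21.

Amira 2/21; Dalia 2/21; Fahad 2/21; Jamal 2/21; Khalida 2/21; Layth 2/21; Maysoon 1/3; Tariq 2/21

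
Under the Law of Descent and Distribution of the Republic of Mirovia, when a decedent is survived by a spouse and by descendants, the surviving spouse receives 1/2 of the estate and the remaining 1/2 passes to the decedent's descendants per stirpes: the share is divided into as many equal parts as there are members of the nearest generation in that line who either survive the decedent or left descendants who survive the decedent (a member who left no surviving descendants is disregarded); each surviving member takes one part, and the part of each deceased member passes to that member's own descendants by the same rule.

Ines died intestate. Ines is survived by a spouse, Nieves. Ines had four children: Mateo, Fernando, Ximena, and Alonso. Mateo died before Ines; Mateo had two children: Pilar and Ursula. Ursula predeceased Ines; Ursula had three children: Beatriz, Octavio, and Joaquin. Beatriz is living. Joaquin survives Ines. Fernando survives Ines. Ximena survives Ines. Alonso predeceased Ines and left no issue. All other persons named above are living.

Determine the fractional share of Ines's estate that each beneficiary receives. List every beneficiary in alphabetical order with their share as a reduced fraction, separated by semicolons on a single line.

Nieves, as surviving spouse, takes 1/2.
The remaining 1/2 passes to Ines's descendants per stirpes.
Alonso left no surviving issue, so that branch lapses and is disregarded.
The 1/2 is divided into 3 equal shares of 1/6 among Mateo, Fernando, Ximena.
Mateo predeceased; the 1/6 allotted to Mateo's branch passes to Mateo's issue by representation.
The 1/6 is divided into 2 equal shares of 1/12 among Pilar, Ursula.
Pilar is living and takes 1/12.
Ursula predeceased; the 1/12 allotted to Ursula's branch passes to Ursula's issue by representation.
The 1/12 is divided into 3 equal shares of 1/36 among Beatriz, Octavio, Joaquin.
Beatriz is living and takes 1/36.
Octavio is living and takes 1/36.
Joaquin is living and takes 1/36.
Fernando is living and takes 1/6.
Ximena is living and takes 1/6.

Beatriz 1/36; Fernando 1/6; Joaquin 1/36; Nieves 1/2; Octavio 1/36; Pilar 1/12; Ximena 1/6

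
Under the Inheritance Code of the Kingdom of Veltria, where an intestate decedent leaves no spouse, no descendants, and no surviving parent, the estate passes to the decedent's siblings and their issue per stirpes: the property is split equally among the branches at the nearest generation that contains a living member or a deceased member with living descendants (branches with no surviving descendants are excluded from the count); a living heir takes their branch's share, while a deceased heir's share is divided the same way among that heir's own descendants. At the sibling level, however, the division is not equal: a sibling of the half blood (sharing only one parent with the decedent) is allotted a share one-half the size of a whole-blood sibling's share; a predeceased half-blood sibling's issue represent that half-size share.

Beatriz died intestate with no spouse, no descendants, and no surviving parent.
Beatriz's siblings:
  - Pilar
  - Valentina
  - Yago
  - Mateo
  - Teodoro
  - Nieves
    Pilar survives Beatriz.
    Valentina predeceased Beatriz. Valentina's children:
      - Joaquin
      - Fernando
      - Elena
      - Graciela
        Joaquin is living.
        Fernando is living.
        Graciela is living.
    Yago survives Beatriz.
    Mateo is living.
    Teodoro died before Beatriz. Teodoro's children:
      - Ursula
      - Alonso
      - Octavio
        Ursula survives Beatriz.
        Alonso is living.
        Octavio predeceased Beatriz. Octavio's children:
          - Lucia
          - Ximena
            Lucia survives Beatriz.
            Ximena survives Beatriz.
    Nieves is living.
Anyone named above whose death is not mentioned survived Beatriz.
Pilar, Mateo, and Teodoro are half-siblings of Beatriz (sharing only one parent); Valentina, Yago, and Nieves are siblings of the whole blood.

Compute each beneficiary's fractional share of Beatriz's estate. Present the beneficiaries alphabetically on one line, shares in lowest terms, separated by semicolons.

No spouse, descendants, or parent survives, so the estate passes to Beatriz's siblings per stirpes.
Half-blood siblings count for one-half the weight of whole-blood siblings at the initial division.
Dividing 1 in proportion to weights (total weight 9/2): Pilar (weight 1/2) → 1/9; Valentina (weight 1) → 2/9; Yago (weight 1) → 2/9; Mateo (weight 1/2) → 1/9; Teodoro (weight 1/2) → 1/9; Nieves (weight 1) → 2/9.
Pilar is living and takes 1/9.
Valentina predeceased; the 2/9 allotted to Valentina's branch passes to Valentina's issue by representation.
The 2/9 is divided into 4 equal shares of 1/18 among Joaquin, Fernando, Elena, Graciela.
Joaquin is living and takes 1/18.
Fernando is living and takes 1/18.
Elena is living and takes 1/18.
Graciela is living and takes 1/18.
Yago is living and takes 2/9.
Mateo is living and takes 1/9.
Teodoro predeceased; the 1/9 allotted to Teodoro's branch passes to Teodoro's issue by representation.
The 1/9 is divided into 3 equal shares of 1/27 among Ursula, Alonso, Octavio.
Ursula is living and takes 1/27.
Alonso is living and takes 1/27.
Octavio predeceased; the 1/27 allotted to Octavio's branch passes to Octavio's issue by representation.
The 1/27 is divided into 2 equal shares of 1/54 among Lucia, Ximena.
Lucia is living and takes 1/54.
Ximena is living and takes 1/54.
Nieves is living and takes 2/9.

Alonso 1/27; Elena 1/18; Fernando 1/18; Graciela 1/18; Joaquin 1/18; Lucia 1/54; Mateo 1/9; Nieves 2/9; Pilar 1/9; Ursula 1/27; Ximena 1/54; Yago 2/9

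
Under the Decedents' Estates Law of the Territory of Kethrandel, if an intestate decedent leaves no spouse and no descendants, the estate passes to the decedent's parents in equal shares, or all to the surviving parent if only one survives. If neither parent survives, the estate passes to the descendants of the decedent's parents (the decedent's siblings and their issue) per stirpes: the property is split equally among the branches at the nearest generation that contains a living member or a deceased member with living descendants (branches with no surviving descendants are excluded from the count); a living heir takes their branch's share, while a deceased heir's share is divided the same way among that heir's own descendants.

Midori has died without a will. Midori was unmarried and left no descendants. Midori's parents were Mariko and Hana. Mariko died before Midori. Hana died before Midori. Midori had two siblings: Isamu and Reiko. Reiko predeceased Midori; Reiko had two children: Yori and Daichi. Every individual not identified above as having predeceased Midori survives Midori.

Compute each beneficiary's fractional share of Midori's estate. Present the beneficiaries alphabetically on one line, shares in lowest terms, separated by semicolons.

Neither parent survives and there are no descendants, so the estate passes to Midori's siblings and their issue per stirpes.
The estate is divided into 2 equal shares of 1/2 among Isamu, Reiko.
Isamu is living and takes 1/2.
Reiko predeceased; the 1/2 allotted to Reiko's branch passes to Reiko's issue by representation.
The 1/2 is divided into 2 equal shares of 1/4 among Yori, Daichi.
Yori is living and takes 1/4.
Daichi is living and takes 1/4.

Daichi 1/4; Isamu 1/2; Yori 1/4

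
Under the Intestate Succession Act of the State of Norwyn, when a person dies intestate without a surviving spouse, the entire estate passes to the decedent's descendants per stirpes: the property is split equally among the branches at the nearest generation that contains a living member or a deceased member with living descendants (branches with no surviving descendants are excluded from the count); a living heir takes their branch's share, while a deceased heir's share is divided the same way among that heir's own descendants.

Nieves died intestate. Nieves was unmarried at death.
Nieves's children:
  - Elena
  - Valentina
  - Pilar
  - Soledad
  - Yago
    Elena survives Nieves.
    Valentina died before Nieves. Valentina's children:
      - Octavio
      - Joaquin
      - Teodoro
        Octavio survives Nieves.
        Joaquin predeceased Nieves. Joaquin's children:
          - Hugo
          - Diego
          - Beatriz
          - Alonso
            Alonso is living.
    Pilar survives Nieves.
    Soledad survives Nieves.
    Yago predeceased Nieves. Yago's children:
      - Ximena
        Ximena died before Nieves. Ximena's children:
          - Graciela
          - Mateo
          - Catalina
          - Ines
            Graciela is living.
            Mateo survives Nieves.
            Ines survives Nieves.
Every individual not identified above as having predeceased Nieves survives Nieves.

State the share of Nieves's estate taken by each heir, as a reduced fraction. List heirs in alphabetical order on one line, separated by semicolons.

Alonso 1/60; Beatriz 1/60; Catalina 1/20; Diego 1/60; Elena 1/5; Graciela 1/20; Hugo 1/60; Ines 1/20; Mateo 1/20; Octavio 1/15; Pilar 1/5; Soledad 1/5; Teodoro 1/15

There is no surviving spouse, so the entire estate passes to Nieves's descendants per stirpes.
The estate is divided into 5 equal shares of 1/5 among Elena, Valentina, Pilar, Soledad, Yago.
Elena is living and takes 1/5.
Valentina predeceased; the 1/5 allotted to Valentina's branch passes to Valentina's issue by representation.
The 1/5 is divided into 3 equal shares of 1/15 among Octavio, Joaquin, Teodoro.
Octavio is living and takes 1/15.
Joaquin predeceased; the 1/15 allotted to Joaquin's branch passes to Joaquin's issue by representation.
The 1/15 is divided into 4 equal shares of 1/60 among Hugo, Diego, Beatriz, Alonso.
Hugo is living and takes 1/60.
Diego is living and takes 1/60.
Beatriz is living and takes 1/60.
Alonso is living and takes 1/60.
Teodoro is living and takes 1/15.
Pilar is living and takes 1/5.
Soledad is living and takes 1/5.
Yago predeceased; the 1/5 allotted to Yago's branch passes to Yago's issue by representation.
Ximena's line is the sole branch at this level, so the full 1/5 passes to Ximena's issue by representation.
The 1/5 is divided into 4 equal shares of 1/20 among Graciela, Mateo, Catalina, Ines.
Graciela is living and takes 1/20.
Mateo is living and takes 1/20.
Catalina is living and takes 1/20.
Ines is living and takes 1/20.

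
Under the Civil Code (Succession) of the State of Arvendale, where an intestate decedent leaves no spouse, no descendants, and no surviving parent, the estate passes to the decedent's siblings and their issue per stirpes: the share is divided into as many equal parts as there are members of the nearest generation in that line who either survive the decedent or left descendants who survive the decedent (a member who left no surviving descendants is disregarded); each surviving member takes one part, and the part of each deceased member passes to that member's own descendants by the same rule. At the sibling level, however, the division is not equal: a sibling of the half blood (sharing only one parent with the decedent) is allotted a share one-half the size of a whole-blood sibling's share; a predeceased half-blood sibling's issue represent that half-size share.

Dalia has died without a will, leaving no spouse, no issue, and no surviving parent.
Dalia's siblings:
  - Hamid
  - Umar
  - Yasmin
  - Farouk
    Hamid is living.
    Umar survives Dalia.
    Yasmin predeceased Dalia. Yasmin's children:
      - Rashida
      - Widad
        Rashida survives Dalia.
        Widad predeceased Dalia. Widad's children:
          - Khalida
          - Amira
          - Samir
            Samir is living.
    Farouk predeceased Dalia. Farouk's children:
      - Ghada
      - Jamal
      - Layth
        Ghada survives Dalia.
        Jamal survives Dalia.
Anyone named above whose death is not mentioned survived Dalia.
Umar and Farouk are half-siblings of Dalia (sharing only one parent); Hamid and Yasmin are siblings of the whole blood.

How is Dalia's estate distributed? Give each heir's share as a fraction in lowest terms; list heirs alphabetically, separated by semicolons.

No spouse, descendants, or parent survives, so the estate passes to Dalia's siblings per stirpes.
Half-blood siblings count for one-half the weight of whole-blood siblings at the initial division.
Dividing 1 in proportion to weights (total weight 3): Hamid (weight 1) → 1/3; Umar (weight 1/2) → 1/6; Yasmin (weight 1) → 1/3; Farouk (weight 1/2) → 1/6.
Hamid is living and takes 1/3.
Umar is living and takes 1/6.
Yasmin predeceased; the 1/3 allotted to Yasmin's branch passes to Yasmin's issue by representation.
The 1/3 is divided into 2 equal shares of 1/6 among Rashida, Widad.
Rashida is living and takes 1/6.
Widad predeceased; the 1/6 allotted to Widad's branch passes to Widad's issue by representation.
The 1/6 is divided into 3 equal shares of 1/18 among Khalida, Amira, Samir.
Khalida is living and takes 1/18.
Amira is living and takes 1/18.
Samir is living and takes 1/18.
Farouk predeceased; the 1/6 allotted to Farouk's branch passes to Farouk's issue by representation.
The 1/6 is divided into 3 equal shares of 1/18 among Ghada, Jamal, Layth.
Ghada is living and takes 1/18.
Jamal is living and takes 1/18.
Layth is living and takes 1/18.

Amira 1/18; Ghada 1/18; Hamid 1/3; Jamal 1/18; Khalida 1/18; Layth 1/18; Rashida 1/6; Samir 1/18; Umar 1/6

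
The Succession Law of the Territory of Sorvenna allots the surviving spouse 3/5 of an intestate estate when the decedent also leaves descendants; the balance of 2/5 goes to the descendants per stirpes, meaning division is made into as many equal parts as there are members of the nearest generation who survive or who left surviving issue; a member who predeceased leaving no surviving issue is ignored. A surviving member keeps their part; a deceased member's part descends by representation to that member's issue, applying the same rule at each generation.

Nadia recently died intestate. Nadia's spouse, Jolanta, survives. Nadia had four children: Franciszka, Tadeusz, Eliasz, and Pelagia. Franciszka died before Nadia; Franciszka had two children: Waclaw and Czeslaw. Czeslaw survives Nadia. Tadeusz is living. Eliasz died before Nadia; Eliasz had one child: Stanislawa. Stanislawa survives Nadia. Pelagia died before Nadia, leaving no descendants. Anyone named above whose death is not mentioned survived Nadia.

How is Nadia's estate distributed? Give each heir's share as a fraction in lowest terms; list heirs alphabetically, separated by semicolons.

Jolanta, as surviving spouse, takes 3/5.
The remaining 2/5 passes to Nadia's descendants per stirpes.
Pelagia left no surviving issue, so that branch lapses and is disregarded.
The 2/5 is divided into 3 equal shares of 2/15 among Franciszka, Tadeusz, Eliasz.
Franciszka predeceased; the 2/15 allotted to Franciszka's branch passes to Franciszka's issue by representation.
The 2/15 is divided into 2 equal shares of 1/15 among Waclaw, Czeslaw.
Waclaw is living and takes 1/15.
Czeslaw is living and takes 1/15.
Tadeusz is living and takes 2/15.
Eliasz predeceased; the 2/15 allotted to Eliasz's branch passes to Eliasz's issue by representation.
Stanislawa is the sole taker at this level and receives the full 2/15.

Czeslaw 1/15; Jolanta 3/5; Stanislawa 2/15; Tadeusz 2/15; Waclaw 1/15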